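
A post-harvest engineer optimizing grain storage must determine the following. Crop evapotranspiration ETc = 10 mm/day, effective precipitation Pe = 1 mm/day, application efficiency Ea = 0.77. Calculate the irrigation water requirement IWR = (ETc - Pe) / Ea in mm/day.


IWR = (ETc - Pe) / Ea
    = (10 - 1) / 0.77
    = 9 / 0.77
    = 11.69 mm/day


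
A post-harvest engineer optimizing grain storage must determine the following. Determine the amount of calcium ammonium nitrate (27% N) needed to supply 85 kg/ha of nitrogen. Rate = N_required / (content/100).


Rate = N_required / (N_content / 100)
     = 85 / (27 / 100)
     = 85 / 0.27
     = 314.81 kg/ha


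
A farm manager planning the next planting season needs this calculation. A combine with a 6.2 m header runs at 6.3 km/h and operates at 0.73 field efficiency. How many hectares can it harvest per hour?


C = w * v * eta_f / 10
  = 6.2 * 6.3 * 0.73 / 10
  = 28.51 / 10
  = 2.85 ha/h


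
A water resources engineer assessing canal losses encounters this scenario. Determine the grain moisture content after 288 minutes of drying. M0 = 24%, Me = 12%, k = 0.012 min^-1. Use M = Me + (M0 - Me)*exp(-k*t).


M = Me + (M0 - Me) * e^(-k*t)
  = 12 + (24 - 12) * e^(-0.012*288)
  = 12 + 12 * e^(-3.456)
  = 12 + 12 * 0.03156
  = 12 + 0.3787
  = 12.38%


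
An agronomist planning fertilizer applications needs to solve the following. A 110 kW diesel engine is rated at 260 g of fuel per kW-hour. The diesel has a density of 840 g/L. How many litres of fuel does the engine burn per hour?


FC = P * BSFC / rho_fuel
   = 110 * 260 / 840
   = 28600 / 840
   = 34.05 L/h


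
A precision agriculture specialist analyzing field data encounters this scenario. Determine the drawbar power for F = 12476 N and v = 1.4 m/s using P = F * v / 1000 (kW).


P = F * v / 1000
  = 12476 * 1.4 / 1000
  = 17466.40 / 1000
  = 17.47 kW


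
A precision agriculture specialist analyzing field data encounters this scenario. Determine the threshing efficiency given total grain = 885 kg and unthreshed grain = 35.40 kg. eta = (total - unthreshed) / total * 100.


eta = (total - unthreshed) / total * 100
    = (885 - 35.40) / 885 * 100
    = 849.60 / 885 * 100
    = 96%


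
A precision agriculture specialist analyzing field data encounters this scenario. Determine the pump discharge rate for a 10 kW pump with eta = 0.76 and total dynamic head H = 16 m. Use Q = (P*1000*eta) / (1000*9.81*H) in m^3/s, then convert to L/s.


Q = (P * 1000 * eta) / (rho * g * H)
  = (10 * 1000 * 0.76) / (1000 * 9.81 * 16)
  = 7600 / 156960
  = 0.04842 m^3/s = 48.42 L/s


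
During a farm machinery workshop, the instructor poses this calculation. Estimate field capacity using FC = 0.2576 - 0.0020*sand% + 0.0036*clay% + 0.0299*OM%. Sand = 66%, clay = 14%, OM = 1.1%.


FC = 0.2576 - 0.0020*66 + 0.0036*14 + 0.0299*1.1
   = 0.2576 - 0.1320 + 0.0504 + 0.0329
   = 0.2089


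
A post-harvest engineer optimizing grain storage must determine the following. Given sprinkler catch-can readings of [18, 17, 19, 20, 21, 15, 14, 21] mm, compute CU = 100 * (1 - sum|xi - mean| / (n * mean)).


xbar = 145 / 8 = 18.125
sum|xi - xbar| = 17
CU = 100 * (1 - 17 / (8 * 18.125))
   = 100 * (1 - 0.1172)
   = 88.28%


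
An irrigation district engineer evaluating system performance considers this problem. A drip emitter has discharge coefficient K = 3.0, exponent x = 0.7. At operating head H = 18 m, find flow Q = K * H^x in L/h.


Q = K * H^x
  = 3.0 * 18^0.7
  = 3.0 * 7.5629
  = 22.69 L/h


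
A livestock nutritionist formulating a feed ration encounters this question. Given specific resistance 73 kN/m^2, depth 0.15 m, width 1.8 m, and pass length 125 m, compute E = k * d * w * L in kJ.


E = k * d * w * L
  = 73 * 0.15 * 1.8 * 125
  = 2463.75 kJ


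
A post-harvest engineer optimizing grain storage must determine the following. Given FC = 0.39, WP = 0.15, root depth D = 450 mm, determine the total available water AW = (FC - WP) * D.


AW = (FC - WP) * D
   = (0.39 - 0.15) * 450
   = 0.24 * 450
   = 108 mm


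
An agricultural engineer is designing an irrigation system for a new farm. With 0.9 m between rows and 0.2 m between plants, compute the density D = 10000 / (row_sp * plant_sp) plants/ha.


D = 10000 / (row_sp * plant_sp)
  = 10000 / (0.9 * 0.2)
  = 10000 / 0.1800
  = 55555.56 plants/ha


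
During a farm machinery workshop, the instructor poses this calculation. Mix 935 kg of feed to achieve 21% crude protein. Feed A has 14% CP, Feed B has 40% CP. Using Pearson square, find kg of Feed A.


parts_A = CP_b - target = 40 - 21 = 19
parts_B = target - CP_a = 21 - 14 = 7
total_parts = 19 + 7 = 26
Feed A = 935 * 19 / 26 = 683.27 kg
Feed B = 935 * 7 / 26 = 251.73 kg

683.27 kg


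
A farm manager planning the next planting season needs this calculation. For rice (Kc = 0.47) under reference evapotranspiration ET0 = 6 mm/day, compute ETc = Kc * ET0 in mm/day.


ETc = Kc * ET0
    = 0.47 * 6
    = 2.82 mm/day


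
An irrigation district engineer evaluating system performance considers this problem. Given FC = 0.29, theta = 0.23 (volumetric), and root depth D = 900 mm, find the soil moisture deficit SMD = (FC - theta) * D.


SMD = (FC - theta) * D
    = (0.29 - 0.23) * 900
    = 0.060 * 900
    = 54 mm


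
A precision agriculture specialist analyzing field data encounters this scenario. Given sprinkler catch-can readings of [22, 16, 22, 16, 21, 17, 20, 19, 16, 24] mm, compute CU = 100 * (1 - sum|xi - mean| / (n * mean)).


xbar = 193 / 10 = 19.300
sum|xi - xbar| = 25
CU = 100 * (1 - 25 / (10 * 19.300))
   = 100 * (1 - 0.1295)
   = 87.05%


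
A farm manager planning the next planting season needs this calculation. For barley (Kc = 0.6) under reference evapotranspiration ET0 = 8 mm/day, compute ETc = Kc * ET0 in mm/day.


ETc = Kc * ET0
    = 0.6 * 8
    = 4.80 mm/day


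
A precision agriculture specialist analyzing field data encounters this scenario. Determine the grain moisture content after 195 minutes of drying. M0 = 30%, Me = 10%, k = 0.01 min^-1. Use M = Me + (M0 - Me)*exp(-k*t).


M = Me + (M0 - Me) * e^(-k*t)
  = 10 + (30 - 10) * e^(-0.01*195)
  = 10 + 20 * e^(-1.950)
  = 10 + 20 * 0.14227
  = 10 + 2.8455
  = 12.85%


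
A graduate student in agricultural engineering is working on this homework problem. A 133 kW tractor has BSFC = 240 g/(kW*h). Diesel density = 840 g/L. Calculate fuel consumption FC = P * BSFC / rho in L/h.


FC = P * BSFC / rho_fuel
   = 133 * 240 / 840
   = 31920 / 840
   = 38 L/h


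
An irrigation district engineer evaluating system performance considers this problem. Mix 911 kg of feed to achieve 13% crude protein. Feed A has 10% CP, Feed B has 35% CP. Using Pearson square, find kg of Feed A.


parts_A = CP_b - target = 35 - 13 = 22
parts_B = target - CP_a = 13 - 10 = 3
total_parts = 22 + 3 = 25
Feed A = 911 * 22 / 25 = 801.68 kg
Feed B = 911 * 3 / 25 = 109.32 kg

801.68 kg


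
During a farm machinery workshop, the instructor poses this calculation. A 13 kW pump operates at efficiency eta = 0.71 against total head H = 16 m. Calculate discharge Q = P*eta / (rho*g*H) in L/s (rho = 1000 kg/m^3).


Q = (P * 1000 * eta) / (rho * g * H)
  = (13 * 1000 * 0.71) / (1000 * 9.81 * 16)
  = 9230 / 156960
  = 0.05880 m^3/s = 58.80 L/s


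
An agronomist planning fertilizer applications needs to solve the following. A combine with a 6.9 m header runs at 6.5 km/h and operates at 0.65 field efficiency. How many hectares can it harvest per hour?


C = w * v * eta_f / 10
  = 6.9 * 6.5 * 0.65 / 10
  = 29.15 / 10
  = 2.92 ha/h


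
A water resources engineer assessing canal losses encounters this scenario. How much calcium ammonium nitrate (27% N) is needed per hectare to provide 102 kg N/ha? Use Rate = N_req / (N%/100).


Rate = N_required / (N_content / 100)
     = 102 / (27 / 100)
     = 102 / 0.27
     = 377.78 kg/ha


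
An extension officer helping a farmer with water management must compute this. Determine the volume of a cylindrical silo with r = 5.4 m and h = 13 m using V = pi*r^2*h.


V = pi * r^2 * h
  = pi * 5.4^2 * 13
  = pi * 29.16 * 13
  = 1190.91 m^3


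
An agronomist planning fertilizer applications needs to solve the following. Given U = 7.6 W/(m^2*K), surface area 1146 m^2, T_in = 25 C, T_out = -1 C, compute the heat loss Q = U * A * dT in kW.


dT = 25 - (-1) = 26 K
Q = U * A * dT
  = 7.6 * 1146 * 26
  = 226449.60 W = 226.45 kW


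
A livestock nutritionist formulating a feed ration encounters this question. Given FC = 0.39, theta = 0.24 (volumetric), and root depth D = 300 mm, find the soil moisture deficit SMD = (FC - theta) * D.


SMD = (FC - theta) * D
    = (0.39 - 0.24) * 300
    = 0.150 * 300
    = 45 mm


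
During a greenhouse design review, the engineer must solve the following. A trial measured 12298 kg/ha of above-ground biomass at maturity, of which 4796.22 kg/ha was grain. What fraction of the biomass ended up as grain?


HI = grain_yield / biomass
   = 4796.22 / 12298
   = 0.39


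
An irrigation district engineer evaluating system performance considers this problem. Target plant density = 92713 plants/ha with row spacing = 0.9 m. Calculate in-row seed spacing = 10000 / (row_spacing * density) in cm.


spacing = 10000 / (row_sp * density)
        = 10000 / (0.9 * 92713)
        = 10000 / 83441.70
        = 0.11984 m = 11.98 cm


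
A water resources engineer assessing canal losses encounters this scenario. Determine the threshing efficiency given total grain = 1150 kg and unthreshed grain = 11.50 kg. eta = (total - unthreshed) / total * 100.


eta = (total - unthreshed) / total * 100
    = (1150 - 11.50) / 1150 * 100
    = 1138.50 / 1150 * 100
    = 99%


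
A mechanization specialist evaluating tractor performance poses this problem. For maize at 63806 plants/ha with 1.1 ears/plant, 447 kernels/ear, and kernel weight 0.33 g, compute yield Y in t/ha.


Y = density * ears * kernels * kw
  = 63806 * 1.1 * 447 * 0.33 g/ha
  = 10353225.37 g/ha
  = 10353.23 kg/ha = 10.35 t/ha


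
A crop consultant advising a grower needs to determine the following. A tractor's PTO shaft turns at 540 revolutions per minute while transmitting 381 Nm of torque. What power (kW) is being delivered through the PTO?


P = 2*pi*n*T / 60000
  = 2*pi * 540 * 381 / 60000
  = 1292702.55 / 60000
  = 21.55 kW


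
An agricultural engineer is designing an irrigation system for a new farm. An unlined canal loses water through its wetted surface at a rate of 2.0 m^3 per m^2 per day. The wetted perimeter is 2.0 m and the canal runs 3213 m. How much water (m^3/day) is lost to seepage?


S = C * P * L
  = 2.0 * 2.0 * 3213
  = 12852 m^3/day


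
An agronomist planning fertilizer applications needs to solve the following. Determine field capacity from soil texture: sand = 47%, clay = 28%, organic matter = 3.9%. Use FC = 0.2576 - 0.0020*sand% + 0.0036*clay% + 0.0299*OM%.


FC = 0.2576 - 0.0020*47 + 0.0036*28 + 0.0299*3.9
   = 0.2576 - 0.0940 + 0.1008 + 0.1166
   = 0.3810


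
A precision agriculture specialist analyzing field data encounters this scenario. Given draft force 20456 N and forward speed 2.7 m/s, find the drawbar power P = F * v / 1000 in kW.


P = F * v / 1000
  = 20456 * 2.7 / 1000
  = 55231.20 / 1000
  = 55.23 kW


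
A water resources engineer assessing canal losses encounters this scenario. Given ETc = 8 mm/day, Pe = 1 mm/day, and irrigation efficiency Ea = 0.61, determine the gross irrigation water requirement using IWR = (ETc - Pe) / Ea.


IWR = (ETc - Pe) / Ea
    = (8 - 1) / 0.61
    = 7 / 0.61
    = 11.48 mm/day


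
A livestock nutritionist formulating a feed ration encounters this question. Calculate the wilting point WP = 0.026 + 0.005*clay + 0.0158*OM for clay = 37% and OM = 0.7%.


WP = 0.026 + 0.005*37 + 0.0158*0.7
   = 0.026 + 0.1850 + 0.0111
   = 0.2221


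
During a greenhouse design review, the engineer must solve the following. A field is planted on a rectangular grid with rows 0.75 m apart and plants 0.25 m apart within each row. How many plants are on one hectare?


D = 10000 / (row_sp * plant_sp)
  = 10000 / (0.75 * 0.25)
  = 10000 / 0.1875
  = 53333.33 plants/ha


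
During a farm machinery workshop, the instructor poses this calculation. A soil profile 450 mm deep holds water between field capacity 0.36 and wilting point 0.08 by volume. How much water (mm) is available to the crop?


AW = (FC - WP) * D
   = (0.36 - 0.08) * 450
   = 0.28 * 450
   = 126 mm


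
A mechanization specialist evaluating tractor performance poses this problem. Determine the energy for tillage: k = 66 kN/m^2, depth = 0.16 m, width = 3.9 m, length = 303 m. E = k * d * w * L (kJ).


E = k * d * w * L
  = 66 * 0.16 * 3.9 * 303
  = 12478.75 kJ


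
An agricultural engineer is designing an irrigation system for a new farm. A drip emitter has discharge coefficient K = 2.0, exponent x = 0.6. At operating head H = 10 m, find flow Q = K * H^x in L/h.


Q = K * H^x
  = 2.0 * 10^0.6
  = 2.0 * 3.9811
  = 7.96 L/h


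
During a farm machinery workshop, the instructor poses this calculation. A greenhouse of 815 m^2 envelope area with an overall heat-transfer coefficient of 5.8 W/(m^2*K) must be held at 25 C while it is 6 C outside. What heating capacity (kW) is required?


dT = 25 - (6) = 19 K
Q = U * A * dT
  = 5.8 * 815 * 19
  = 89813 W = 89.81 kW


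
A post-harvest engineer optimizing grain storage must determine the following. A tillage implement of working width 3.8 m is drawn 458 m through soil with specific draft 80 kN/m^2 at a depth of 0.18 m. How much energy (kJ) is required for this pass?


E = k * d * w * L
  = 80 * 0.18 * 3.8 * 458
  = 25061.76 kJ


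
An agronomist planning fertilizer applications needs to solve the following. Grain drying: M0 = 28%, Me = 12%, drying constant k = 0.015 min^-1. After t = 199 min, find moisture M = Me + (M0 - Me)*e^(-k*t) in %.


M = Me + (M0 - Me) * e^(-k*t)
  = 12 + (28 - 12) * e^(-0.015*199)
  = 12 + 16 * e^(-2.985)
  = 12 + 16 * 0.05054
  = 12 + 0.8086
  = 12.81%


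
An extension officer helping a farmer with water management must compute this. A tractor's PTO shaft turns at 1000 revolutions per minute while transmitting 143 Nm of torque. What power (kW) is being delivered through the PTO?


P = 2*pi*n*T / 60000
  = 2*pi * 1000 * 143 / 60000
  = 898495.50 / 60000
  = 14.97 kW


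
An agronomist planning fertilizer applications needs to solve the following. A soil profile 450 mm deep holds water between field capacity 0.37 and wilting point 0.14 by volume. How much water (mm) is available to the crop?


AW = (FC - WP) * D
   = (0.37 - 0.14) * 450
   = 0.23 * 450
   = 103.50 mm


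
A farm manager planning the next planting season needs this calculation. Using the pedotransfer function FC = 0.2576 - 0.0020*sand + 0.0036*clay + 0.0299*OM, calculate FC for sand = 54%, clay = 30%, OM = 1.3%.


FC = 0.2576 - 0.0020*54 + 0.0036*30 + 0.0299*1.3
   = 0.2576 - 0.1080 + 0.1080 + 0.0389
   = 0.2965


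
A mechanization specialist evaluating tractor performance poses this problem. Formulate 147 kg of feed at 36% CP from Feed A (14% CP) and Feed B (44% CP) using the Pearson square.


parts_A = CP_b - target = 44 - 36 = 8
parts_B = target - CP_a = 36 - 14 = 22
total_parts = 8 + 22 = 30
Feed A = 147 * 8 / 30 = 39.20 kg
Feed B = 147 * 22 / 30 = 107.80 kg

39.20 kg


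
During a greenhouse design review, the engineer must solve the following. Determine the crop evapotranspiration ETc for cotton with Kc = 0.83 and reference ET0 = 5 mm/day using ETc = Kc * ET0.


ETc = Kc * ET0
    = 0.83 * 5
    = 4.15 mm/day


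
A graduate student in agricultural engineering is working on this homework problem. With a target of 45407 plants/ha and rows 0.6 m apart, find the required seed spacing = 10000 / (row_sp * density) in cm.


spacing = 10000 / (row_sp * density)
        = 10000 / (0.6 * 45407)
        = 10000 / 27244.20
        = 0.36705 m = 36.71 cm


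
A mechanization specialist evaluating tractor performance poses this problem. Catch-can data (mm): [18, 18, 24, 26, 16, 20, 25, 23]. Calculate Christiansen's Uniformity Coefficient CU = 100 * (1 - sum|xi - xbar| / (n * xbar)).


xbar = 170 / 8 = 21.250
sum|xi - xbar| = 26
CU = 100 * (1 - 26 / (8 * 21.250))
   = 100 * (1 - 0.1529)
   = 84.71%


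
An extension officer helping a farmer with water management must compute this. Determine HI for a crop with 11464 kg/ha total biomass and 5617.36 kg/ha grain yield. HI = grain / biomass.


HI = grain_yield / biomass
   = 5617.36 / 11464
   = 0.49


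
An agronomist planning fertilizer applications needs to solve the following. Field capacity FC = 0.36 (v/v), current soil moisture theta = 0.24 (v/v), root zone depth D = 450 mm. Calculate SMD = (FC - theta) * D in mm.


SMD = (FC - theta) * D
    = (0.36 - 0.24) * 450
    = 0.120 * 450
    = 54 mm


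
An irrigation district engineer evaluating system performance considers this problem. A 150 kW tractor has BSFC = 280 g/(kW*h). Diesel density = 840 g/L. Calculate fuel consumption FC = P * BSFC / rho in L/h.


FC = P * BSFC / rho_fuel
   = 150 * 280 / 840
   = 42000 / 840
   = 50 L/h


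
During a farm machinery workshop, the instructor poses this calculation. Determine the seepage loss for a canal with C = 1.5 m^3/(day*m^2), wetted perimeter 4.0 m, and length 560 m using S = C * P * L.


S = C * P * L
  = 1.5 * 4.0 * 560
  = 3360 m^3/day


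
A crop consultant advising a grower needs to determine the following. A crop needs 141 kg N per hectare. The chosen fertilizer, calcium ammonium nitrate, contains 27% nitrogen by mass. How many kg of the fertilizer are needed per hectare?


Rate = N_required / (N_content / 100)
     = 141 / (27 / 100)
     = 141 / 0.27
     = 522.22 kg/ha


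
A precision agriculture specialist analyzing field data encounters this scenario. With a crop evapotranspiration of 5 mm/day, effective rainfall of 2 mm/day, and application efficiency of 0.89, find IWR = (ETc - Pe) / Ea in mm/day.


IWR = (ETc - Pe) / Ea
    = (5 - 2) / 0.89
    = 3 / 0.89
    = 3.37 mm/day


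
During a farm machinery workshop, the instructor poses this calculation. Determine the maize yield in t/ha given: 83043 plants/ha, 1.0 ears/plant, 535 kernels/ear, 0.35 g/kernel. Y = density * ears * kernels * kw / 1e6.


Y = density * ears * kernels * kw
  = 83043 * 1.0 * 535 * 0.35 g/ha
  = 15549801.75 g/ha
  = 15549.80 kg/ha = 15.55 t/ha


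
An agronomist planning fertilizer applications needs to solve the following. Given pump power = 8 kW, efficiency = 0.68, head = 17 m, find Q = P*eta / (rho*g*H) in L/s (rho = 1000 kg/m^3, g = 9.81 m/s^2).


Q = (P * 1000 * eta) / (rho * g * H)
  = (8 * 1000 * 0.68) / (1000 * 9.81 * 17)
  = 5440 / 166770
  = 0.03262 m^3/s = 32.62 L/s


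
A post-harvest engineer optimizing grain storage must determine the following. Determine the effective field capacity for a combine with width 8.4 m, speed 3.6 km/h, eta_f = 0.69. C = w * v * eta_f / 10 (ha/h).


C = w * v * eta_f / 10
  = 8.4 * 3.6 * 0.69 / 10
  = 20.87 / 10
  = 2.09 ha/h


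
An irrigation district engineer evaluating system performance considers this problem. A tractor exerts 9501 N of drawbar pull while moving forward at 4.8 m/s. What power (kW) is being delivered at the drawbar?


P = F * v / 1000
  = 9501 * 4.8 / 1000
  = 45604.80 / 1000
  = 45.60 kW


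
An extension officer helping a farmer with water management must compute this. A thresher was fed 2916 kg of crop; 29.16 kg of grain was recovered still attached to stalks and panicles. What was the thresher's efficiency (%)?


eta = (total - unthreshed) / total * 100
    = (2916 - 29.16) / 2916 * 100
    = 2886.84 / 2916 * 100
    = 99%


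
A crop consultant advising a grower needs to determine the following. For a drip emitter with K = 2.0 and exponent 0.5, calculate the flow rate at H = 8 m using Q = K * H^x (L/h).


Q = K * H^x
  = 2.0 * 8^0.5
  = 2.0 * 2.8284
  = 5.66 L/h


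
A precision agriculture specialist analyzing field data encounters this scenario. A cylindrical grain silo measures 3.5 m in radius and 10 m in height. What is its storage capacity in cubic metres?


V = pi * r^2 * h
  = pi * 3.5^2 * 10
  = pi * 12.25 * 10
  = 384.85 m^3


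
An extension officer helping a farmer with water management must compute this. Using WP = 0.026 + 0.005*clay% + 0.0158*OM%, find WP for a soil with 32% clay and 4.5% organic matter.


WP = 0.026 + 0.005*32 + 0.0158*4.5
   = 0.026 + 0.1600 + 0.0711
   = 0.2571


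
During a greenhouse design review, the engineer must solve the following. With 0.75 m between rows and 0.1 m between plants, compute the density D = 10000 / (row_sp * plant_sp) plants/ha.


D = 10000 / (row_sp * plant_sp)
  = 10000 / (0.75 * 0.1)
  = 10000 / 0.0750
  = 133333.33 plants/ha


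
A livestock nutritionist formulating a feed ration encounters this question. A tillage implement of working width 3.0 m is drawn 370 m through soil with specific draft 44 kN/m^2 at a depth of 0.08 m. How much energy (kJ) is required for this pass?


E = k * d * w * L
  = 44 * 0.08 * 3.0 * 370
  = 3907.20 kJ


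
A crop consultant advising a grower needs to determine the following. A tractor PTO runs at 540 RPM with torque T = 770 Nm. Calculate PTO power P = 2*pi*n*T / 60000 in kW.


P = 2*pi*n*T / 60000
  = 2*pi * 540 * 770 / 60000
  = 2612548.45 / 60000
  = 43.54 kW


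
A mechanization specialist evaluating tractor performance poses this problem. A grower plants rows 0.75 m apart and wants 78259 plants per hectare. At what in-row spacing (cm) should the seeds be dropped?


spacing = 10000 / (row_sp * density)
        = 10000 / (0.75 * 78259)
        = 10000 / 58694.25
        = 0.17037 m = 17.04 cm


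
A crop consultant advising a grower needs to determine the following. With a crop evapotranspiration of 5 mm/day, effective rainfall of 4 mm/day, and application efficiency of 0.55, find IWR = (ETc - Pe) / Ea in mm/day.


IWR = (ETc - Pe) / Ea
    = (5 - 4) / 0.55
    = 1 / 0.55
    = 1.82 mm/day


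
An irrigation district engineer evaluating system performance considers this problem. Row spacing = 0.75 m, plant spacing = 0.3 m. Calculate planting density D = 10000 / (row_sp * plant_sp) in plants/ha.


D = 10000 / (row_sp * plant_sp)
  = 10000 / (0.75 * 0.3)
  = 10000 / 0.2250
  = 44444.44 plants/ha


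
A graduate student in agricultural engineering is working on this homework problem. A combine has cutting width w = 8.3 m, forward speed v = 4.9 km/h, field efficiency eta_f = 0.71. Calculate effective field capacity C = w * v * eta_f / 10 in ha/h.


C = w * v * eta_f / 10
  = 8.3 * 4.9 * 0.71 / 10
  = 28.88 / 10
  = 2.89 ha/h


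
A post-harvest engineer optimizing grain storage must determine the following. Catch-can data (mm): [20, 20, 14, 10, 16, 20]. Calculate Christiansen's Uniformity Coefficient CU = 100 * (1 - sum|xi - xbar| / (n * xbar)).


xbar = 100 / 6 = 16.667
sum|xi - xbar| = 20
CU = 100 * (1 - 20 / (6 * 16.667))
   = 100 * (1 - 0.2000)
   = 80%


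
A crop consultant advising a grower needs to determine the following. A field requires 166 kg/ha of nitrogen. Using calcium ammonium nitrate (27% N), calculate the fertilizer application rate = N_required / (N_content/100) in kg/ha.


Rate = N_required / (N_content / 100)
     = 166 / (27 / 100)
     = 166 / 0.27
     = 614.81 kg/ha


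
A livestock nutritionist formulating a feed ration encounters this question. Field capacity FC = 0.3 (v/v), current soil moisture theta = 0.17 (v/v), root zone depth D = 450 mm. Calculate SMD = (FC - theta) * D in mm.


SMD = (FC - theta) * D
    = (0.3 - 0.17) * 450
    = 0.130 * 450
    = 58.50 mm


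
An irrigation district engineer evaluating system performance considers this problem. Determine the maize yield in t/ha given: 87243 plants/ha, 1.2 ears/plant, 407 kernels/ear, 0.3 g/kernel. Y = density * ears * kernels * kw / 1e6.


Y = density * ears * kernels * kw
  = 87243 * 1.2 * 407 * 0.3 g/ha
  = 12782844.36 g/ha
  = 12782.84 kg/ha = 12.78 t/ha


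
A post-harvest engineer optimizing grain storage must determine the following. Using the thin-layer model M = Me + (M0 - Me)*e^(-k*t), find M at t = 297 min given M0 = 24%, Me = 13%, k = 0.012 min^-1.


M = Me + (M0 - Me) * e^(-k*t)
  = 13 + (24 - 13) * e^(-0.012*297)
  = 13 + 11 * e^(-3.564)
  = 13 + 11 * 0.02833
  = 13 + 0.3116
  = 13.31%


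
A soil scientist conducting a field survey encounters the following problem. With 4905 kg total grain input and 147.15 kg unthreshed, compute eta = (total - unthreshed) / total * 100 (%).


eta = (total - unthreshed) / total * 100
    = (4905 - 147.15) / 4905 * 100
    = 4757.85 / 4905 * 100
    = 97%


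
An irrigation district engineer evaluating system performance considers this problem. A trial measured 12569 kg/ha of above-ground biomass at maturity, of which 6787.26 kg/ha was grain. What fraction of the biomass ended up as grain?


HI = grain_yield / biomass
   = 6787.26 / 12569
   = 0.54


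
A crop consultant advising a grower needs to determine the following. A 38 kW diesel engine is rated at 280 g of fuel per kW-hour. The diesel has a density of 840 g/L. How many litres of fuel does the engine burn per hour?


FC = P * BSFC / rho_fuel
   = 38 * 280 / 840
   = 10640 / 840
   = 12.67 L/h


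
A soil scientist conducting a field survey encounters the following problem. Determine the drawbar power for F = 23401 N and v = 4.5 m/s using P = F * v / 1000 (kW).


P = F * v / 1000
  = 23401 * 4.5 / 1000
  = 105304.50 / 1000
  = 105.30 kW


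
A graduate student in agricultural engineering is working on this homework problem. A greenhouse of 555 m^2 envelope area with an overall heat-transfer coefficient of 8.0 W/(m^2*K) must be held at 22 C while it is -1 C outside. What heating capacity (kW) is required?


dT = 22 - (-1) = 23 K
Q = U * A * dT
  = 8.0 * 555 * 23
  = 102120 W = 102.12 kW


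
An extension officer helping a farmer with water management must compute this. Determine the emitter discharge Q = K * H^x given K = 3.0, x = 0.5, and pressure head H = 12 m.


Q = K * H^x
  = 3.0 * 12^0.5
  = 3.0 * 3.4641
  = 10.39 L/h


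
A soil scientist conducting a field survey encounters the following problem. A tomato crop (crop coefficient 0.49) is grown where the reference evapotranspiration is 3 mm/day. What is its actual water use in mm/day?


ETc = Kc * ET0
    = 0.49 * 3
    = 1.47 mm/day


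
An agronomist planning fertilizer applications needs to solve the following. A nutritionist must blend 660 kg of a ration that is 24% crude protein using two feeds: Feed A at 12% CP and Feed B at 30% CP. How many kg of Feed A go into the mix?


parts_A = CP_b - target = 30 - 24 = 6
parts_B = target - CP_a = 24 - 12 = 12
total_parts = 6 + 12 = 18
Feed A = 660 * 6 / 18 = 220 kg
Feed B = 660 * 12 / 18 = 440 kg

220 kg


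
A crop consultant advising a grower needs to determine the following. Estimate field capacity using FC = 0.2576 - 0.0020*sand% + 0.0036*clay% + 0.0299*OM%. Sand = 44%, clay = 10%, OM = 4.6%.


FC = 0.2576 - 0.0020*44 + 0.0036*10 + 0.0299*4.6
   = 0.2576 - 0.0880 + 0.0360 + 0.1375
   = 0.3431


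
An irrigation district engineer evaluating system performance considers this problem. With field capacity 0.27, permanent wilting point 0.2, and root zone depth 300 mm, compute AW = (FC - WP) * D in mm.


AW = (FC - WP) * D
   = (0.27 - 0.2) * 300
   = 0.07 * 300
   = 21 mm


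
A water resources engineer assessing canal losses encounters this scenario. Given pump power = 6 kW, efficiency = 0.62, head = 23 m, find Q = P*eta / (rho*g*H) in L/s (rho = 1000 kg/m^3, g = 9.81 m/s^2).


Q = (P * 1000 * eta) / (rho * g * H)
  = (6 * 1000 * 0.62) / (1000 * 9.81 * 23)
  = 3720 / 225630
  = 0.01649 m^3/s = 16.49 L/s


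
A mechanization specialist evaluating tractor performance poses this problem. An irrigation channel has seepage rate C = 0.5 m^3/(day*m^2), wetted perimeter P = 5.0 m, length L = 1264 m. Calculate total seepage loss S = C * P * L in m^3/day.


S = C * P * L
  = 0.5 * 5.0 * 1264
  = 3160 m^3/day


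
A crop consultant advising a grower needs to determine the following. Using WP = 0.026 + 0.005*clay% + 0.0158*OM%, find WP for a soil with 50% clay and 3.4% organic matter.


WP = 0.026 + 0.005*50 + 0.0158*3.4
   = 0.026 + 0.2500 + 0.0537
   = 0.3297


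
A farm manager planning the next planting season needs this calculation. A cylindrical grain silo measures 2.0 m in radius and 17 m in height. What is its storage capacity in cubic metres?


V = pi * r^2 * h
  = pi * 2.0^2 * 17
  = pi * 4 * 17
  = 213.63 m^3


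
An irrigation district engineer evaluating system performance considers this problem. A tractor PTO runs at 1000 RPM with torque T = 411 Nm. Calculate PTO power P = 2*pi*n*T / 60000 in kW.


P = 2*pi*n*T / 60000
  = 2*pi * 1000 * 411 / 60000
  = 2582389.16 / 60000
  = 43.04 kW


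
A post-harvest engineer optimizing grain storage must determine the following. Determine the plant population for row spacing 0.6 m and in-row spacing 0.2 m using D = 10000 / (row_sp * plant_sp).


D = 10000 / (row_sp * plant_sp)
  = 10000 / (0.6 * 0.2)
  = 10000 / 0.1200
  = 83333.33 plants/ha


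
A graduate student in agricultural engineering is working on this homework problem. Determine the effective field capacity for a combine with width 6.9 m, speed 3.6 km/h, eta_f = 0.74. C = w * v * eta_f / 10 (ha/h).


C = w * v * eta_f / 10
  = 6.9 * 3.6 * 0.74 / 10
  = 18.38 / 10
  = 1.84 ha/h


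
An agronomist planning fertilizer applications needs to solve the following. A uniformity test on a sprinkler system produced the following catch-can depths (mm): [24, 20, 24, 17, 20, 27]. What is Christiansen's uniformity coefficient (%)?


xbar = 132 / 6 = 22
sum|xi - xbar| = 18
CU = 100 * (1 - 18 / (6 * 22))
   = 100 * (1 - 0.1364)
   = 86.36%


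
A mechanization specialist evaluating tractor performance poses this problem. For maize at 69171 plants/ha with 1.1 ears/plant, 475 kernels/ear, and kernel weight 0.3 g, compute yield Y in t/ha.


Y = density * ears * kernels * kw
  = 69171 * 1.1 * 475 * 0.3 g/ha
  = 10842554.25 g/ha
  = 10842.55 kg/ha = 10.84 t/ha


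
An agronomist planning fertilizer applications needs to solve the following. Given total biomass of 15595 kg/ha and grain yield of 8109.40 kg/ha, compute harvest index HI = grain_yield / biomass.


HI = grain_yield / biomass
   = 8109.40 / 15595
   = 0.52


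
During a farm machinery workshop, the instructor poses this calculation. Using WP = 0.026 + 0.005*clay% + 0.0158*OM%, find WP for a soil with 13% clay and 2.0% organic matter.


WP = 0.026 + 0.005*13 + 0.0158*2.0
   = 0.026 + 0.0650 + 0.0316
   = 0.1226


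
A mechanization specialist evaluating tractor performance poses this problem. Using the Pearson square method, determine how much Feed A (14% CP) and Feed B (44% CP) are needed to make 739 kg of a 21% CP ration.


parts_A = CP_b - target = 44 - 21 = 23
parts_B = target - CP_a = 21 - 14 = 7
total_parts = 23 + 7 = 30
Feed A = 739 * 23 / 30 = 566.57 kg
Feed B = 739 * 7 / 30 = 172.43 kg

566.57 kg


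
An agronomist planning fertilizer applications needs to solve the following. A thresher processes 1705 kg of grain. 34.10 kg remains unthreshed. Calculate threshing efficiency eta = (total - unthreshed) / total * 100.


eta = (total - unthreshed) / total * 100
    = (1705 - 34.10) / 1705 * 100
    = 1670.90 / 1705 * 100
    = 98%


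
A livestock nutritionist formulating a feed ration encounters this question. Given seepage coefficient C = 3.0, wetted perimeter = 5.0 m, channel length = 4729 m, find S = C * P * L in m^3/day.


S = C * P * L
  = 3.0 * 5.0 * 4729
  = 70935 m^3/day


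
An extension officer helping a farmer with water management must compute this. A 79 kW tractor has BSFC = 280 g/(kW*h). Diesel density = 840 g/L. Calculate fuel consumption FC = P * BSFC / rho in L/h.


FC = P * BSFC / rho_fuel
   = 79 * 280 / 840
   = 22120 / 840
   = 26.33 L/h


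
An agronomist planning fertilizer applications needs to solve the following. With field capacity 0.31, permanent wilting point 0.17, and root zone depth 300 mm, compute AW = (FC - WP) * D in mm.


AW = (FC - WP) * D
   = (0.31 - 0.17) * 300
   = 0.14 * 300
   = 42 mm


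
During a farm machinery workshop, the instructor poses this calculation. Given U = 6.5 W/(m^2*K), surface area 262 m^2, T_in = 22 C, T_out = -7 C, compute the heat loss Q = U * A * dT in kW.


dT = 22 - (-7) = 29 K
Q = U * A * dT
  = 6.5 * 262 * 29
  = 49387 W = 49.39 kW


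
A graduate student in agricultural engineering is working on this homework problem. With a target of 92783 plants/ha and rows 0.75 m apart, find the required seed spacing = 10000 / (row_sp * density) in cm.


spacing = 10000 / (row_sp * density)
        = 10000 / (0.75 * 92783)
        = 10000 / 69587.25
        = 0.14370 m = 14.37 cm


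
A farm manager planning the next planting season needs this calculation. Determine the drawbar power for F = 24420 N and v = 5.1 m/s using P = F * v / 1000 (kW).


P = F * v / 1000
  = 24420 * 5.1 / 1000
  = 124542 / 1000
  = 124.54 kW


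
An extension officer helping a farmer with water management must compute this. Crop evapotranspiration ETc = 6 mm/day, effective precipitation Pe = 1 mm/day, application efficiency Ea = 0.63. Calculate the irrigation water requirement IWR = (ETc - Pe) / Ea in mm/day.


IWR = (ETc - Pe) / Ea
    = (6 - 1) / 0.63
    = 5 / 0.63
    = 7.94 mm/day


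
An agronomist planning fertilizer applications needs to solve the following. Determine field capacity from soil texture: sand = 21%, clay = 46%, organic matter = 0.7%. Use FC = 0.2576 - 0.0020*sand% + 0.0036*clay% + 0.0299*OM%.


FC = 0.2576 - 0.0020*21 + 0.0036*46 + 0.0299*0.7
   = 0.2576 - 0.0420 + 0.1656 + 0.0209
   = 0.4021


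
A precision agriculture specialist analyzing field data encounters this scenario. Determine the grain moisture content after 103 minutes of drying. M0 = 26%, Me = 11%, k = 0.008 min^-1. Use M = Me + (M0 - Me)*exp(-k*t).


M = Me + (M0 - Me) * e^(-k*t)
  = 11 + (26 - 11) * e^(-0.008*103)
  = 11 + 15 * e^(-0.824)
  = 11 + 15 * 0.43867
  = 11 + 6.5801
  = 17.58%


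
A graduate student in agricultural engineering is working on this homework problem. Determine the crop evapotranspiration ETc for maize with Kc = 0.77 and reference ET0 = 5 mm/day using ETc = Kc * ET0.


ETc = Kc * ET0
    = 0.77 * 5
    = 3.85 mm/day


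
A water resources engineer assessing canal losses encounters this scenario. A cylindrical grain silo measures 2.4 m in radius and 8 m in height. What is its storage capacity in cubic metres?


V = pi * r^2 * h
  = pi * 2.4^2 * 8
  = pi * 5.76 * 8
  = 144.76 m^3


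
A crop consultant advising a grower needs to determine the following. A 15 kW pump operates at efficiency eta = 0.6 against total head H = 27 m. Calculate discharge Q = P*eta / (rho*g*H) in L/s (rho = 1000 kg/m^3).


Q = (P * 1000 * eta) / (rho * g * H)
  = (15 * 1000 * 0.6) / (1000 * 9.81 * 27)
  = 9000 / 264870
  = 0.03398 m^3/s = 33.98 L/s


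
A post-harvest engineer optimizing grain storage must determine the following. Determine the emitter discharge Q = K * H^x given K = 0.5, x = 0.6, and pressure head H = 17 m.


Q = K * H^x
  = 0.5 * 17^0.6
  = 0.5 * 5.4736
  = 2.74 L/h


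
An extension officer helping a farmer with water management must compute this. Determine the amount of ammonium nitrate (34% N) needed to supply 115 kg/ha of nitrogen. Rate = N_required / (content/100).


Rate = N_required / (N_content / 100)
     = 115 / (34 / 100)
     = 115 / 0.34
     = 338.24 kg/ha


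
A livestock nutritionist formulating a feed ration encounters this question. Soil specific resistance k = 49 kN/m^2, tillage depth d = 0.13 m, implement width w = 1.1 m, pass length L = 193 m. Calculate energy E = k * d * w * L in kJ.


E = k * d * w * L
  = 49 * 0.13 * 1.1 * 193
  = 1352.35 kJ


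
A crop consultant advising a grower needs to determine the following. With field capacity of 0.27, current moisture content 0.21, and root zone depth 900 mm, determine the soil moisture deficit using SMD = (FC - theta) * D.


SMD = (FC - theta) * D
    = (0.27 - 0.21) * 900
    = 0.060 * 900
    = 54 mm


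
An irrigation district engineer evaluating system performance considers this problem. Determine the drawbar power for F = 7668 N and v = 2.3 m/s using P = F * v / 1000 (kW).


P = F * v / 1000
  = 7668 * 2.3 / 1000
  = 17636.40 / 1000
  = 17.64 kW


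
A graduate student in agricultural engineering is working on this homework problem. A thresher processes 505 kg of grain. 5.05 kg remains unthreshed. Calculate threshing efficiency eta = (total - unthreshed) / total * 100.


eta = (total - unthreshed) / total * 100
    = (505 - 5.05) / 505 * 100
    = 499.95 / 505 * 100
    = 99%


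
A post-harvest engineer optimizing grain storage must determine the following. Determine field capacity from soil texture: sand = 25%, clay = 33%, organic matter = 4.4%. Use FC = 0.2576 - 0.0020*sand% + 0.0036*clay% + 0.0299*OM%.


FC = 0.2576 - 0.0020*25 + 0.0036*33 + 0.0299*4.4
   = 0.2576 - 0.0500 + 0.1188 + 0.1316
   = 0.4580


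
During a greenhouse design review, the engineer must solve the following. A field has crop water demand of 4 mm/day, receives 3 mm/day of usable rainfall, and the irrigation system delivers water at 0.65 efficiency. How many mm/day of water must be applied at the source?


IWR = (ETc - Pe) / Ea
    = (4 - 3) / 0.65
    = 1 / 0.65
    = 1.54 mm/day


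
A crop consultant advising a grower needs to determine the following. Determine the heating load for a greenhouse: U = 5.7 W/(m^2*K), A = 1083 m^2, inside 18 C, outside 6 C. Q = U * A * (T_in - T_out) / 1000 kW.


dT = 18 - (6) = 12 K
Q = U * A * dT
  = 5.7 * 1083 * 12
  = 74077.20 W = 74.08 kW


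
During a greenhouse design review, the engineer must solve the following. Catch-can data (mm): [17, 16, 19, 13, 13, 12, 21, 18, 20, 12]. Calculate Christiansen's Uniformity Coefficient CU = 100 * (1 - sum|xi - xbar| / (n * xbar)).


xbar = 161 / 10 = 16.100
sum|xi - xbar| = 29
CU = 100 * (1 - 29 / (10 * 16.100))
   = 100 * (1 - 0.1801)
   = 81.99%


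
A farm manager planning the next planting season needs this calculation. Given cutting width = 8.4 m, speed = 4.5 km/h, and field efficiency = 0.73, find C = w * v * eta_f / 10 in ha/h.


C = w * v * eta_f / 10
  = 8.4 * 4.5 * 0.73 / 10
  = 27.59 / 10
  = 2.76 ha/h


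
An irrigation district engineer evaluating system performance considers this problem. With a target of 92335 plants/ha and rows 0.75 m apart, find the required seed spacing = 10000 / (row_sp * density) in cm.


spacing = 10000 / (row_sp * density)
        = 10000 / (0.75 * 92335)
        = 10000 / 69251.25
        = 0.14440 m = 14.44 cm


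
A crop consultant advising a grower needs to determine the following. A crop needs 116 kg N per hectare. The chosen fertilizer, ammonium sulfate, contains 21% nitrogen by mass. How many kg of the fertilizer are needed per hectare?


Rate = N_required / (N_content / 100)
     = 116 / (21 / 100)
     = 116 / 0.21
     = 552.38 kg/ha


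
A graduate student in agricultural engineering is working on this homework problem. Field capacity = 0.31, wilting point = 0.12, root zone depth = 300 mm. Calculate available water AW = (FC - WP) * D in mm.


AW = (FC - WP) * D
   = (0.31 - 0.12) * 300
   = 0.19 * 300
   = 57 mm


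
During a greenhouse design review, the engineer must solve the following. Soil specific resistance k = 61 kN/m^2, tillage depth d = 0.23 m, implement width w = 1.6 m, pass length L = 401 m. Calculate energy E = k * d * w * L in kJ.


E = k * d * w * L
  = 61 * 0.23 * 1.6 * 401
  = 9001.65 kJ
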